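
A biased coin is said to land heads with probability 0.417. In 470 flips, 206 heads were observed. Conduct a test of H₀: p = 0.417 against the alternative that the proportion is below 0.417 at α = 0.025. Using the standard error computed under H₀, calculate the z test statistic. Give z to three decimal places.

p̂ = 206/470 ≈ 0.438298.
Standard error under H₀: √(0.417×0.583/470) = 0.022743.
z = (0.438298 − 0.417)/0.022743 = 0.021298/0.022743 = 0.936.
p-value = P(Z < 0.936) ≈ 0.8255, so at α = 0.025 we fail to reject H₀.

z = 0.936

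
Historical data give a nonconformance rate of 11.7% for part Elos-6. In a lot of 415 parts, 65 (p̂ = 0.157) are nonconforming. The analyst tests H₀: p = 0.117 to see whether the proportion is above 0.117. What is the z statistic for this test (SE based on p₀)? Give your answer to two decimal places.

p̂ = 65/415 = 0.1566.
SE = √(p₀(1−p₀)/n) = √(0.10331/415) = 0.0158.
z = (0.1566 − 0.117)/0.0158 = 0.0396/0.0158 = 2.51.
p-value = P(Z > 2.512) ≈ 0.0060.

z = 2.51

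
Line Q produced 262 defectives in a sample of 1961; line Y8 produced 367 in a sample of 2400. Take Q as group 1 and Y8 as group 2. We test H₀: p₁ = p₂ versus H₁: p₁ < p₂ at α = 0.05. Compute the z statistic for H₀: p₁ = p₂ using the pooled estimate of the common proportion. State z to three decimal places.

z = -1.806

p̂₁ = 262/1961 = 0.13361, p̂₂ = 367/2400 = 0.15292.
Pooled p̂ = (262+367)/(1961+2400) = 629/4361 = 0.14423.
SE = √(0.12343 × 0.000926611) = 0.01069.
z = (0.13361 − 0.15292)/0.01069 = -0.01931/0.01069 = -1.806.
p-value = P(Z < -1.806) ≈ 0.0355; since p < α = 0.05, reject H₀.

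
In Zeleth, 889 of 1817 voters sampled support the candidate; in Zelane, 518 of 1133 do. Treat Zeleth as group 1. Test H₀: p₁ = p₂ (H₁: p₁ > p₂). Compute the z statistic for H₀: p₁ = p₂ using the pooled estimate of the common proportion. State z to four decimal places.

z = 1.6964

p̂₁ = 889/1817 = 0.4892680, p̂₂ = 518/1133 = 0.4571933.
Pooled p̂ = (889+518)/(1817+1133) = 1407/2950 = 0.4769492.
SE = √(0.249469 × 0.00143297) = 0.0189072.
z = (0.4892680 − 0.4571933)/0.0189072 = 0.0320747/0.0189072 = 1.6964.
p-value = P(Z > 1.696) ≈ 0.0449.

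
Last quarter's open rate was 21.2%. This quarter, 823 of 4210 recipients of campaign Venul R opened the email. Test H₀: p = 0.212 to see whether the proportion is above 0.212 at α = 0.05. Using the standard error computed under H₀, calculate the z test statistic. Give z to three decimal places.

p̂ = 823/4210 = 0.19549.
Standard error under H₀: √(0.212×0.788/4210) = 0.00630.
z = (0.19549 − 0.212)/0.00630 = -0.01651/0.00630 = -2.621.
p-value = P(Z > -2.621) ≈ 0.9956. With α = 0.05, fail to reject H₀.

z = -2.621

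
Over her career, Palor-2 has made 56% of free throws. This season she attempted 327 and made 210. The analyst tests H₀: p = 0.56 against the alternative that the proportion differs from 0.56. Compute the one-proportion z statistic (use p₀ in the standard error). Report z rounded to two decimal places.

z = 2.99

p̂ = 210/327 ≈ 0.6422.
Under H₀, SE = √(0.56·0.44/327) = √(0.000753517) = 0.0275.
z = (0.6422 − 0.56)/0.0275 = 0.0822/0.0275 = 2.99.
p-value = 2·P(Z > 2.995) ≈ 0.0027.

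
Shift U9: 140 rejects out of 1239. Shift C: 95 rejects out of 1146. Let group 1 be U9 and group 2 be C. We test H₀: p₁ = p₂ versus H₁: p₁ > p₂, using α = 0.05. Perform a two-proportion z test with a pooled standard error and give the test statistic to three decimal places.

z = 2.464

p̂₁ = 140/1239 ≈ 0.11299, p̂₂ = 95/1146 ≈ 0.08290.
Pooled p̂ = (140+95)/(1239+1146) = 235/2385 = 0.09853.
SE = √(0.0888238 × 0.0016797) = 0.01221.
z = (0.11299 − 0.08290)/0.01221 = 0.03009/0.01221 = 2.464.
p-value = P(Z > 2.464) ≈ 0.0069, so at α = 0.05 we reject H₀.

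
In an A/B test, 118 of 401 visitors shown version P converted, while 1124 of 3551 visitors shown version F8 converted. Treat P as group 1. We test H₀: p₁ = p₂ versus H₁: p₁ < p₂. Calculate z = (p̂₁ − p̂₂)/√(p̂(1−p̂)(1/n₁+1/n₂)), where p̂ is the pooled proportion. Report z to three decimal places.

p̂₁ = 118/401 ≈ 0.29426, p̂₂ = 1124/3551 ≈ 0.31653.
Pooled p̂ = (118+1124)/(401+3551) = 1242/3952 = 0.31427.
SE = √(p̂(1−p̂)(1/n₁+1/n₂)) = √(0.31427·0.68573·0.00277538) = √(0.000598107) = 0.02446.
z = (0.29426 − 0.31653)/0.02446 = -0.02227/0.02446 = -0.910.

z = -0.910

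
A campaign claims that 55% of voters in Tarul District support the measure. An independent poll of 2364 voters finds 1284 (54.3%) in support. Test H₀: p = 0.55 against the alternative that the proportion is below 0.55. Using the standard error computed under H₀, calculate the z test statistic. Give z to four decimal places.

z = -0.6697

p̂ = 1284/2364 = 0.5431472.
Under H₀, SE = √(0.55·0.45/2364) = √(0.000104695) = 0.0102321.
z = (0.5431472 − 0.55)/0.0102321 = -0.0068528/0.0102321 = -0.6697.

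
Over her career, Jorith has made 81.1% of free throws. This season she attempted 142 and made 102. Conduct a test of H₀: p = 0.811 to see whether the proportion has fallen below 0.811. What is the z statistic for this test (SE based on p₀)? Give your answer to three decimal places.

p̂ = 102/142 = 0.718310.
Under H₀, SE = √(0.811·0.189/142) = √(0.00107943) = 0.032855.
z = (0.718310 − 0.811)/0.032855 = -0.092690/0.032855 = -2.821.
p-value = P(Z < -2.821) ≈ 0.0024.

z = -2.821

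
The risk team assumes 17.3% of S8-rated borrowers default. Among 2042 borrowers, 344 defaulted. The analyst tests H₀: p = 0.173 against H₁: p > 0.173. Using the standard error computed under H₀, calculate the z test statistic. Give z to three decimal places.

p̂ = 344/2042 = 0.16846.
Standard error under H₀: √(0.173×0.827/2042) = 0.00837.
z = (0.16846 − 0.173)/0.00837 = -0.00454/0.00837 = -0.542.
p-value = P(Z > -0.542) ≈ 0.7061.

z = -0.542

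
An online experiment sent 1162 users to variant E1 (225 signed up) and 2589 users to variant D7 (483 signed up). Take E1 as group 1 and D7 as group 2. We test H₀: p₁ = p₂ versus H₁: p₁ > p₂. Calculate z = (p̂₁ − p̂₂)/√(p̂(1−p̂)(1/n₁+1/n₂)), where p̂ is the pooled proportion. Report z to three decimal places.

z = 0.512

p̂₁ = 225/1162 ≈ 0.19363, p̂₂ = 483/2589 ≈ 0.18656.
Pooled p̂ = (225+483)/(1162+2589) = 708/3751 = 0.18875.
SE = √(0.153123 × 0.00124683) = 0.01382.
z = (0.19363 − 0.18656)/0.01382 = 0.00707/0.01382 = 0.512.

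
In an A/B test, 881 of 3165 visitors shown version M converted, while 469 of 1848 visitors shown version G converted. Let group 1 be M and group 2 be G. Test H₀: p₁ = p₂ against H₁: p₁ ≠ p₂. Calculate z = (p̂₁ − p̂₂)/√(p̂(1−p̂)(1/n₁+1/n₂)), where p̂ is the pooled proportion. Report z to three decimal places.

p̂₁ = 881/3165 = 0.278357, p̂₂ = 469/1848 = 0.253788.
Pooled p̂ = (881+469)/(3165+1848) = 1350/5013 = 0.269300.
SE = √(p̂(1−p̂)(1/n₁+1/n₂)) = √(0.269300·0.730700·0.000857081) = √(0.000168654) = 0.012987.
z = (0.278357 − 0.253788)/0.012987 = 0.024569/0.012987 = 1.892.

z = 1.892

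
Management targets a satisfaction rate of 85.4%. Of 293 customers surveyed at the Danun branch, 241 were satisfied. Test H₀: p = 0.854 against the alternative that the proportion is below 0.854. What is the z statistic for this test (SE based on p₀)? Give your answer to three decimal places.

p̂ = 241/293 = 0.822526.
SE = √(p₀(1−p₀)/n) = √(0.12468/293) = 0.020629.
z = (0.822526 − 0.854)/0.020629 = -0.031474/0.020629 = -1.526.
p-value = P(Z < -1.526) ≈ 0.0635.

z = -1.526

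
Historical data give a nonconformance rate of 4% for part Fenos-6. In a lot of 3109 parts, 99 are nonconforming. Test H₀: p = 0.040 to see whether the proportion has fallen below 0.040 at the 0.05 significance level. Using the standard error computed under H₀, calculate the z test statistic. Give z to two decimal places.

z = -2.32

p̂ = 99/3109 = 0.03184.
Standard error under H₀: √(0.04×0.96/3109) = 0.00351.
z = (0.03184 − 0.04)/0.00351 = -0.00816/0.00351 = -2.32.
p-value = P(Z < -2.321) ≈ 0.0101, so at α = 0.05 we reject H₀.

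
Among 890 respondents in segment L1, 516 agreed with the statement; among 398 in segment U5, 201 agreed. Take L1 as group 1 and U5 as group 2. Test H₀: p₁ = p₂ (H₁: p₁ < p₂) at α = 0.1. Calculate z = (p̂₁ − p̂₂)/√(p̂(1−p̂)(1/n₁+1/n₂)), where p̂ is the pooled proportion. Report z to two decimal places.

p̂₁ = 516/890 ≈ 0.579775, p̂₂ = 201/398 ≈ 0.505025.
Pooled p̂ = (516+201)/(890+398) = 717/1288 = 0.556677.
SE = √(0.246788 × 0.00363616) = 0.029956.
z = (0.579775 − 0.505025)/0.029956 = 0.074750/0.029956 = 2.50.
p-value = P(Z < 2.495) ≈ 0.9937. With α = 0.1, fail to reject H₀.

z = 2.50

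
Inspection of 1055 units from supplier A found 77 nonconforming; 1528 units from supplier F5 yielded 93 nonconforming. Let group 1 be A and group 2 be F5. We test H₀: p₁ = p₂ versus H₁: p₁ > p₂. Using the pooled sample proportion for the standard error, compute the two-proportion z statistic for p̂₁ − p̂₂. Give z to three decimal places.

p̂₁ = 77/1055 ≈ 0.072986, p̂₂ = 93/1528 ≈ 0.060864.
Pooled p̂ = (77+93)/(1055+1528) = 170/2583 = 0.065815.
SE = √(0.0614833 × 0.00160232) = 0.009926.
z = (0.072986 − 0.060864)/0.009926 = 0.012122/0.009926 = 1.221.

z = 1.221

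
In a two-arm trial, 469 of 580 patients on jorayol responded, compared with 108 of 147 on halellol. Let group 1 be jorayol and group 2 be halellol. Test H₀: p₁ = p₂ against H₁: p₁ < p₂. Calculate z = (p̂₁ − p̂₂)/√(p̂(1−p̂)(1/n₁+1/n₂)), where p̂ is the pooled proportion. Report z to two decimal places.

z = 1.98

p̂₁ = 469/580 = 0.8086, p̂₂ = 108/147 = 0.7347.
Pooled p̂ = (469+108)/(580+147) = 577/727 = 0.7937.
SE = √(p̂(1−p̂)(1/n₁+1/n₂)) = √(0.7937·0.2063·0.00852686) = √(0.00139633) = 0.0374.
z = (0.8086 − 0.7347)/0.0374 = 0.0739/0.0374 = 1.98.
p-value = P(Z < 1.978) ≈ 0.9761.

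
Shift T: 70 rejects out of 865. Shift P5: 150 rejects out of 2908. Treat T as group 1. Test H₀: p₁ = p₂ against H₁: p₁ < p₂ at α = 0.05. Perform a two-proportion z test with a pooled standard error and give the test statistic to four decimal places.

p̂₁ = 70/865 = 0.0809249, p̂₂ = 150/2908 = 0.0515818.
Pooled p̂ = (70+150)/(865+2908) = 220/3773 = 0.0583090.
SE = √(p̂(1−p̂)(1/n₁+1/n₂)) = √(0.0583090·0.9416910·0.00149995) = √(8.23608e-05) = 0.0090753.
z = (0.0809249 − 0.0515818)/0.0090753 = 0.0293431/0.0090753 = 3.2333.
p-value = P(Z < 3.233) ≈ 0.9994; since p > α = 0.05, fail to reject H₀.

z = 3.2333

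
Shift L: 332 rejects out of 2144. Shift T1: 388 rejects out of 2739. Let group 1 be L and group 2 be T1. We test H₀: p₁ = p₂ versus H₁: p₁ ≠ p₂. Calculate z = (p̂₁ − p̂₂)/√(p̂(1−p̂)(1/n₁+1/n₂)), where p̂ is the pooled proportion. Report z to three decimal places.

z = 1.290

p̂₁ = 332/2144 = 0.154851, p̂₂ = 388/2739 = 0.141658.
Pooled p̂ = (332+388)/(2144+2739) = 720/4883 = 0.147450.
SE = √(p̂(1−p̂)(1/n₁+1/n₂)) = √(0.147450·0.852550·0.000831515) = √(0.000104529) = 0.010224.
z = (0.154851 − 0.141658)/0.010224 = 0.013193/0.010224 = 1.290.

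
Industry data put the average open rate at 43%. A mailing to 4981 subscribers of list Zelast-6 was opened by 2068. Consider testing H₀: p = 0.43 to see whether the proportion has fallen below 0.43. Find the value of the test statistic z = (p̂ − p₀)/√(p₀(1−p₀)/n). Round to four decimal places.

p̂ = 2068/4981 = 0.4151777.
Standard error under H₀: √(0.43×0.57/4981) = 0.0070148.
z = (0.4151777 − 0.43)/0.0070148 = -0.0148223/0.0070148 = -2.1130.

z = -2.1130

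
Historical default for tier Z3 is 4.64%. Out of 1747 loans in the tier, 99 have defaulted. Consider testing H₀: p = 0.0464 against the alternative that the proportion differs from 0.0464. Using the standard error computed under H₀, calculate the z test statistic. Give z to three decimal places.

z = 2.040

p̂ = 99/1747 = 0.056669.
Standard error under H₀: √(0.0464×0.9536/1747) = 0.005033.
z = (0.056669 − 0.0464)/0.005033 = 0.010269/0.005033 = 2.040.
p-value = 2·P(Z > 2.040) ≈ 0.0413.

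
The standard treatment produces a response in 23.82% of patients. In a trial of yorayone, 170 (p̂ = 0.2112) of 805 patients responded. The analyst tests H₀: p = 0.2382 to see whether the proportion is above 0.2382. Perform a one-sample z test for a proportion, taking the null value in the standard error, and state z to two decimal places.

z = -1.80

p̂ = 170/805 = 0.2112.
Under H₀, SE = √(0.2382·0.7618/805) = √(0.000225417) = 0.0150.
z = (0.2112 − 0.2382)/0.0150 = -0.0270/0.0150 = -1.80.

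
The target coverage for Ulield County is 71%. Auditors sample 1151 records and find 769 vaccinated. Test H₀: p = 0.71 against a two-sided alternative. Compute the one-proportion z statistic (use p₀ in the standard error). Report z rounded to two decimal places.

z = -3.13

p̂ = 769/1151 = 0.6681.
SE = √(p₀(1−p₀)/n) = √(0.2059/1151) = 0.0134.
z = (0.6681 − 0.71)/0.0134 = -0.0419/0.0134 = -3.13.
Two-sided p-value ≈ 2·Φ(−3.132) = 0.0017.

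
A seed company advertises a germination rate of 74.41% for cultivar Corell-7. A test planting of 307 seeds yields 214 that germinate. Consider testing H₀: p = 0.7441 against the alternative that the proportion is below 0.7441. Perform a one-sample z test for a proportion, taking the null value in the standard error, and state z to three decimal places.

p̂ = 214/307 ≈ 0.697068.
Standard error under H₀: √(0.7441×0.2559/307) = 0.024905.
z = (0.697068 − 0.7441)/0.024905 = -0.047032/0.024905 = -1.888.

z = -1.888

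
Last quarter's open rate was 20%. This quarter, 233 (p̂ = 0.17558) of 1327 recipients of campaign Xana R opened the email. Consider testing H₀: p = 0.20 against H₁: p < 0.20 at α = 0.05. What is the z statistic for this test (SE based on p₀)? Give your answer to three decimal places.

p̂ = 233/1327 ≈ 0.17558.
Standard error under H₀: √(0.2×0.8/1327) = 0.01098.
z = (0.17558 − 0.2)/0.01098 = -0.02442/0.01098 = -2.224.
p-value = P(Z < -2.224) ≈ 0.0131, so at α = 0.05 we reject H₀.

z = -2.224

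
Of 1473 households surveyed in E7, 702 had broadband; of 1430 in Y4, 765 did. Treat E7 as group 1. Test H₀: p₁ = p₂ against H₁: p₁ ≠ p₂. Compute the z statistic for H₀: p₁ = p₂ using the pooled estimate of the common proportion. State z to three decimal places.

p̂₁ = 702/1473 ≈ 0.47658, p̂₂ = 765/1430 ≈ 0.53497.
Pooled p̂ = (702+765)/(1473+1430) = 1467/2903 = 0.50534.
SE = √(0.249971 × 0.00137819) = 0.01856.
z = (0.47658 − 0.53497)/0.01856 = -0.05839/0.01856 = -3.146.

z = -3.146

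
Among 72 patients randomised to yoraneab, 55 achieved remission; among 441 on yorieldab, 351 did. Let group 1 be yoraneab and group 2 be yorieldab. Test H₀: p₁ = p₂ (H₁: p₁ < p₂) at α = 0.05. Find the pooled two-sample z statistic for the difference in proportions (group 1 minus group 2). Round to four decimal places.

p̂₁ = 55/72 = 0.763889, p̂₂ = 351/441 = 0.795918.
Pooled p̂ = (55+351)/(72+441) = 406/513 = 0.791423.
SE = √(0.165073 × 0.0161565) = 0.051643.
z = (0.763889 − 0.795918)/0.051643 = -0.032029/0.051643 = -0.6202.
p-value = P(Z < -0.620) ≈ 0.2676, so at α = 0.05 we fail to reject H₀.

z = -0.6202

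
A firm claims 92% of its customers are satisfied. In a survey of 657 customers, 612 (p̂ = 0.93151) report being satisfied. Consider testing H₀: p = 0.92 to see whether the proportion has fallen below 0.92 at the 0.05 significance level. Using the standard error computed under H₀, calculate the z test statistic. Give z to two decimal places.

z = 1.09

p̂ = 612/657 = 0.93151.
SE = √(p₀(1−p₀)/n) = √(0.0736/657) = 0.01058.
z = (0.93151 − 0.92)/0.01058 = 0.01151/0.01058 = 1.09.
p-value = P(Z < 1.087) ≈ 0.8615, so at α = 0.05 we fail to reject H₀.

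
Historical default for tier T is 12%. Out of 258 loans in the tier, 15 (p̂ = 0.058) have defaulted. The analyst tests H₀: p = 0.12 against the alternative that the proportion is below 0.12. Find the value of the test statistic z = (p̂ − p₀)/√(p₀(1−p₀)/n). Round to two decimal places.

p̂ = 15/258 = 0.0581.
Under H₀, SE = √(0.12·0.88/258) = √(0.000409302) = 0.0202.
z = (0.0581 − 0.12)/0.0202 = -0.0619/0.0202 = -3.06.
p-value = P(Z < -3.058) ≈ 0.0011.

z = -3.06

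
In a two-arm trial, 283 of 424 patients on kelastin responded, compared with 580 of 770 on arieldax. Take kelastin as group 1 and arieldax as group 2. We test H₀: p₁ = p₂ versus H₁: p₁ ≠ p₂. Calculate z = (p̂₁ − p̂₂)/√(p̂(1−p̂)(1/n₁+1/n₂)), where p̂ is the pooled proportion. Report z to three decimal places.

z = -3.169

p̂₁ = 283/424 ≈ 0.667453, p̂₂ = 580/770 ≈ 0.753247.
Pooled p̂ = (283+580)/(424+770) = 863/1194 = 0.722781.
SE = √(p̂(1−p̂)(1/n₁+1/n₂)) = √(0.722781·0.277219·0.00365719) = √(0.000732787) = 0.027070.
z = (0.667453 − 0.753247)/0.027070 = -0.085794/0.027070 = -3.169.
Two-sided p-value ≈ 2·Φ(−3.169) = 0.0015.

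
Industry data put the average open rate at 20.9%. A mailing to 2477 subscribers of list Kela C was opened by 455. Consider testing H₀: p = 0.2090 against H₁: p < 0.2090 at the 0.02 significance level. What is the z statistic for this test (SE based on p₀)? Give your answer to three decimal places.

p̂ = 455/2477 = 0.18369.
Standard error under H₀: √(0.209×0.791/2477) = 0.00817.
z = (0.18369 − 0.209)/0.00817 = -0.02531/0.00817 = -3.098.
p-value = P(Z < -3.098) ≈ 0.0010, so at α = 0.02 we reject H₀.

z = -3.098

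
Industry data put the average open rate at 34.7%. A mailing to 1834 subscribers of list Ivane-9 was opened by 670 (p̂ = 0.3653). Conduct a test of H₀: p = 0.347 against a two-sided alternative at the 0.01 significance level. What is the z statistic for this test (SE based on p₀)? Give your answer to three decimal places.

z = 1.648

p̂ = 670/1834 ≈ 0.365322.
Under H₀, SE = √(0.347·0.653/1834) = √(0.00012355) = 0.011115.
z = (0.365322 − 0.347)/0.011115 = 0.018322/0.011115 = 1.648.
Two-sided p-value ≈ 2·Φ(−1.648) = 0.0993. With α = 0.01, fail to reject H₀.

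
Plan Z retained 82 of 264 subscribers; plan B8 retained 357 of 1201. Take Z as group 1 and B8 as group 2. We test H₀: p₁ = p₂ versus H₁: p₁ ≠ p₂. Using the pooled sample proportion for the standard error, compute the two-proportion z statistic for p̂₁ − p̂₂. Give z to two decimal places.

p̂₁ = 82/264 ≈ 0.3106, p̂₂ = 357/1201 ≈ 0.2973.
Pooled p̂ = (82+357)/(264+1201) = 439/1465 = 0.2997.
SE = √(0.209863 × 0.00462052) = 0.0311.
z = (0.3106 − 0.2973)/0.0311 = 0.0133/0.0311 = 0.43.

z = 0.43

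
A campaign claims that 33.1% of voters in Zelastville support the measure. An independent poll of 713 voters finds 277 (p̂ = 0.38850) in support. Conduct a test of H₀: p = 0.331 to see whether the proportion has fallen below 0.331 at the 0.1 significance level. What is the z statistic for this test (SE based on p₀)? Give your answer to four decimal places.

z = 3.2627

p̂ = 277/713 ≈ 0.388499.
Under H₀, SE = √(0.331·0.669/713) = √(0.000310574) = 0.017623.
z = (0.388499 − 0.331)/0.017623 = 0.057499/0.017623 = 3.2627.
p-value = P(Z < 3.263) ≈ 0.9994; since p > α = 0.1, fail to reject H₀.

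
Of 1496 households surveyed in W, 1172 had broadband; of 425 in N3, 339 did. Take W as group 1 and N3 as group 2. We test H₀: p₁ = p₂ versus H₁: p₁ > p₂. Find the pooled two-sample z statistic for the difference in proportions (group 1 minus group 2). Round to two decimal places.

p̂₁ = 1172/1496 ≈ 0.7834, p̂₂ = 339/425 ≈ 0.7976.
Pooled p̂ = (1172+339)/(1496+425) = 1511/1921 = 0.7866.
SE = √(0.167878 × 0.00302139) = 0.0225.
z = (0.7834 − 0.7976)/0.0225 = -0.0142/0.0225 = -0.63.

z = -0.63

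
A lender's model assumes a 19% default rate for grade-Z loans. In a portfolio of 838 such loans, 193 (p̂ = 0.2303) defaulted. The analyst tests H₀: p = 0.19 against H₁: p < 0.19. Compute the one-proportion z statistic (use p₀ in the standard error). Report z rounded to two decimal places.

p̂ = 193/838 ≈ 0.23031.
Under H₀, SE = √(0.19·0.81/838) = √(0.000183652) = 0.01355.
z = (0.23031 − 0.19)/0.01355 = 0.04031/0.01355 = 2.97.

z = 2.97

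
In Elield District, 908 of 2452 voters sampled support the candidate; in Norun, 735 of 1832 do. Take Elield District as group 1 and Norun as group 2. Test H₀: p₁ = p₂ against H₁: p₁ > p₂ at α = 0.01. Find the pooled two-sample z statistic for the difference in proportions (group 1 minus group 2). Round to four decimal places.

z = -2.0572

p̂₁ = 908/2452 ≈ 0.370310, p̂₂ = 735/1832 ≈ 0.401201.
Pooled p̂ = (908+735)/(2452+1832) = 1643/4284 = 0.383520.
SE = √(p̂(1−p̂)(1/n₁+1/n₂)) = √(0.383520·0.616480·0.000953682) = √(0.000225481) = 0.015016.
z = (0.370310 − 0.401201)/0.015016 = -0.030891/0.015016 = -2.0572.
p-value = P(Z > -2.057) ≈ 0.9802, so at α = 0.01 we fail to reject H₀.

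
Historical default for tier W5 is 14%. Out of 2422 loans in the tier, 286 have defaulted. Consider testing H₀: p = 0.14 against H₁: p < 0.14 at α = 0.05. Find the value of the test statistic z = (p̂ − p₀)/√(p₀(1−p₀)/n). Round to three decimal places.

z = -3.108

p̂ = 286/2422 ≈ 0.118084.
Under H₀, SE = √(0.14·0.86/2422) = √(4.9711e-05) = 0.007051.
z = (0.118084 − 0.14)/0.007051 = -0.021916/0.007051 = -3.108.
p-value = P(Z < -3.108) ≈ 0.0009. With α = 0.05, reject H₀.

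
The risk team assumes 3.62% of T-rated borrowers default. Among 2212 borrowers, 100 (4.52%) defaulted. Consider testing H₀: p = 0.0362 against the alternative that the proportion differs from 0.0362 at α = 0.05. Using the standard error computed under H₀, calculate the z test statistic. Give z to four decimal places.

z = 2.2681

p̂ = 100/2212 = 0.04520796.
SE = √(p₀(1−p₀)/n) = √(0.03489/2212) = 0.00397151.
z = (0.04520796 − 0.0362)/0.00397151 = 0.00900796/0.00397151 = 2.2681.
Two-sided p-value ≈ 2·Φ(−2.268) = 0.0233; since p < α = 0.05, reject H₀.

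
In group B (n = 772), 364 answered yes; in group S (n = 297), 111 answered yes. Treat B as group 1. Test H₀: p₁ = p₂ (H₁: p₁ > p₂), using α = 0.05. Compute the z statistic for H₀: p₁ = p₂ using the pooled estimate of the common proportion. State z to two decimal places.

p̂₁ = 364/772 = 0.4715, p̂₂ = 111/297 = 0.3737.
Pooled p̂ = (364+111)/(772+297) = 475/1069 = 0.4443.
SE = √(p̂(1−p̂)(1/n₁+1/n₂)) = √(0.4443·0.5557·0.00466234) = √(0.00115114) = 0.0339.
z = (0.4715 − 0.3737)/0.0339 = 0.0978/0.0339 = 2.88.
p-value = P(Z > 2.882) ≈ 0.0020. With α = 0.05, reject H₀.

z = 2.88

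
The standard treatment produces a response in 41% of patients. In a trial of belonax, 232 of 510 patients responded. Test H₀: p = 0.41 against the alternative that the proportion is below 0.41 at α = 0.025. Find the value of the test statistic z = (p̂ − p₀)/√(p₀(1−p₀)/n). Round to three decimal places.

p̂ = 232/510 = 0.45490.
SE = √(p₀(1−p₀)/n) = √(0.2419/510) = 0.02178.
z = (0.45490 − 0.41)/0.02178 = 0.04490/0.02178 = 2.062.
p-value = P(Z < 2.062) ≈ 0.9804, so at α = 0.025 we fail to reject H₀.

z = 2.062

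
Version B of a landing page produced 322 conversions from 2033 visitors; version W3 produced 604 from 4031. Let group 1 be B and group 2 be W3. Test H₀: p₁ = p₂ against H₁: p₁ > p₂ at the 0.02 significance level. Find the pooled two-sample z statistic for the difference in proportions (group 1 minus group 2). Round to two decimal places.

z = 0.87

p̂₁ = 322/2033 = 0.15839, p̂₂ = 604/4031 = 0.14984.
Pooled p̂ = (322+604)/(2033+4031) = 926/6064 = 0.15270.
SE = √(0.129386 × 0.000739961) = 0.00978.
z = (0.15839 − 0.14984)/0.00978 = 0.00855/0.00978 = 0.87.
p-value = P(Z > 0.874) ≈ 0.1912; since p > α = 0.02, fail to reject H₀.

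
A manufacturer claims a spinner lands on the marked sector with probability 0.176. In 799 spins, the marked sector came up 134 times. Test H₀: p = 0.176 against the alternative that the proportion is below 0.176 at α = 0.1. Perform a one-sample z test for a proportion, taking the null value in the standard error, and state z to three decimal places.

z = -0.615

p̂ = 134/799 ≈ 0.16771.
Under H₀, SE = √(0.176·0.824/799) = √(0.000181507) = 0.01347.
z = (0.16771 − 0.176)/0.01347 = -0.00829/0.01347 = -0.615.
p-value = P(Z < -0.615) ≈ 0.2692, so at α = 0.1 we fail to reject H₀.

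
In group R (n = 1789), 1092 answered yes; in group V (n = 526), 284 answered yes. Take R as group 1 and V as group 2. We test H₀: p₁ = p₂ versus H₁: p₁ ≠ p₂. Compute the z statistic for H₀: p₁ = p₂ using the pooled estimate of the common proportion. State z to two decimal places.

p̂₁ = 1092/1789 ≈ 0.6104, p̂₂ = 284/526 ≈ 0.5399.
Pooled p̂ = (1092+284)/(1789+526) = 1376/2315 = 0.5944.
SE = √(p̂(1−p̂)(1/n₁+1/n₂)) = √(0.5944·0.4056·0.00246011) = √(0.000593112) = 0.0244.
z = (0.6104 − 0.5399)/0.0244 = 0.0705/0.0244 = 2.89.

z = 2.89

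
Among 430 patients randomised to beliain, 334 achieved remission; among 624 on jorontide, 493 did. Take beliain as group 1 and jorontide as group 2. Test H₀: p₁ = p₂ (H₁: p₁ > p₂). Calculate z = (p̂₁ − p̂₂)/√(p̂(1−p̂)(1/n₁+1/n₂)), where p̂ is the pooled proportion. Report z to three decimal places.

p̂₁ = 334/430 = 0.77674, p̂₂ = 493/624 = 0.79006.
Pooled p̂ = (334+493)/(430+624) = 827/1054 = 0.78463.
SE = √(p̂(1−p̂)(1/n₁+1/n₂)) = √(0.78463·0.21537·0.00392815) = √(0.000663801) = 0.02576.
z = (0.77674 − 0.79006)/0.02576 = -0.01332/0.02576 = -0.517.
p-value = P(Z > -0.517) ≈ 0.6974.

z = -0.517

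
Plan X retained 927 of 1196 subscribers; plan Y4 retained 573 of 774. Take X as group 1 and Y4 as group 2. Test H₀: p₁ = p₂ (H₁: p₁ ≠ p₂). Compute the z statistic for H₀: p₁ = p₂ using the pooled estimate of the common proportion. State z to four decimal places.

p̂₁ = 927/1196 = 0.775084, p̂₂ = 573/774 = 0.740310.
Pooled p̂ = (927+573)/(1196+774) = 1500/1970 = 0.761421.
SE = √(p̂(1−p̂)(1/n₁+1/n₂)) = √(0.761421·0.238579·0.00212811) = √(0.00038659) = 0.019662.
z = (0.775084 − 0.740310)/0.019662 = 0.034774/0.019662 = 1.7686.
Two-sided p-value ≈ 2·Φ(−1.769) = 0.0770.

z = 1.7686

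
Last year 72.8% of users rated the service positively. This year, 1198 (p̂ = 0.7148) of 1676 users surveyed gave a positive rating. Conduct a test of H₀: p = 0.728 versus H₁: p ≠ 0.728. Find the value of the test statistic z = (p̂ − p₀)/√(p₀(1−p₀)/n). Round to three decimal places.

p̂ = 1198/1676 ≈ 0.714797.
Standard error under H₀: √(0.728×0.272/1676) = 0.010870.
z = (0.714797 − 0.728)/0.010870 = -0.013203/0.010870 = -1.215.
p-value = 2·P(Z > 1.215) ≈ 0.2245.

z = -1.215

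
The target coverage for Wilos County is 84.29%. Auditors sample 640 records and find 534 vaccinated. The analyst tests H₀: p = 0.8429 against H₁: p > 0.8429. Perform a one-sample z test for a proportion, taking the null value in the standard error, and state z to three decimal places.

z = -0.593

p̂ = 534/640 ≈ 0.83437.
Standard error under H₀: √(0.8429×0.1571/640) = 0.01438.
z = (0.83437 − 0.8429)/0.01438 = -0.00853/0.01438 = -0.593.
p-value = P(Z > -0.593) ≈ 0.7233.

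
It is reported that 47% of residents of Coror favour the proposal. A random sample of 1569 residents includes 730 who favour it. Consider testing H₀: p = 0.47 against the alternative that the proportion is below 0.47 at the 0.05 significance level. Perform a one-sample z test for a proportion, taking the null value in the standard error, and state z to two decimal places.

p̂ = 730/1569 = 0.46526.
SE = √(p₀(1−p₀)/n) = √(0.2491/1569) = 0.01260.
z = (0.46526 − 0.47)/0.01260 = -0.00474/0.01260 = -0.38.
p-value = P(Z < -0.376) ≈ 0.3535, so at α = 0.05 we fail to reject H₀.

z = -0.38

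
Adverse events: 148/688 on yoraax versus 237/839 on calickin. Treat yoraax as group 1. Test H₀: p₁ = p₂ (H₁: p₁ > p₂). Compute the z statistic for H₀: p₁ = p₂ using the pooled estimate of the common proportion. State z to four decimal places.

p̂₁ = 148/688 = 0.2151163, p̂₂ = 237/839 = 0.2824791.
Pooled p̂ = (148+237)/(688+839) = 385/1527 = 0.2521284.
SE = √(0.18856 × 0.00264538) = 0.0223341.
z = (0.2151163 − 0.2824791)/0.0223341 = -0.0673628/0.0223341 = -3.0161.
p-value = P(Z > -3.016) ≈ 0.9987.

z = -3.0161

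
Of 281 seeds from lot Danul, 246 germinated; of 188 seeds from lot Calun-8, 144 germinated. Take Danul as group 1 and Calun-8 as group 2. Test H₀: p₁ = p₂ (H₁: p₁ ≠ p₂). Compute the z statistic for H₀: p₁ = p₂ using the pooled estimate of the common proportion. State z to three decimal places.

z = 3.105

p̂₁ = 246/281 = 0.87544, p̂₂ = 144/188 = 0.76596.
Pooled p̂ = (246+144)/(281+188) = 390/469 = 0.83156.
SE = √(p̂(1−p̂)(1/n₁+1/n₂)) = √(0.83156·0.16844·0.00887787) = √(0.00124353) = 0.03526.
z = (0.87544 − 0.76596)/0.03526 = 0.10948/0.03526 = 3.105.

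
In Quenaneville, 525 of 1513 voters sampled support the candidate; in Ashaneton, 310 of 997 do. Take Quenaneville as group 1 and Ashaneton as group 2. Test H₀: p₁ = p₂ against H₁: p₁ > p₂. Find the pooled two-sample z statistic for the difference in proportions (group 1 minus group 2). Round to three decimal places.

p̂₁ = 525/1513 ≈ 0.34699, p̂₂ = 310/997 ≈ 0.31093.
Pooled p̂ = (525+310)/(1513+997) = 835/2510 = 0.33267.
SE = √(p̂(1−p̂)(1/n₁+1/n₂)) = √(0.33267·0.66733·0.00166395) = √(0.000369397) = 0.01922.
z = (0.34699 − 0.31093)/0.01922 = 0.03606/0.01922 = 1.876.
p-value = P(Z > 1.876) ≈ 0.0303.

z = 1.876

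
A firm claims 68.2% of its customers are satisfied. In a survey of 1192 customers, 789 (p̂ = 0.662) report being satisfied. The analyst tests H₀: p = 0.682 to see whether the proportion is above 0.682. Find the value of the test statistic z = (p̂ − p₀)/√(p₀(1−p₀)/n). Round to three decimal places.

p̂ = 789/1192 ≈ 0.66191.
Under H₀, SE = √(0.682·0.318/1192) = √(0.000181943) = 0.01349.
z = (0.66191 − 0.682)/0.01349 = -0.02009/0.01349 = -1.489.

z = -1.489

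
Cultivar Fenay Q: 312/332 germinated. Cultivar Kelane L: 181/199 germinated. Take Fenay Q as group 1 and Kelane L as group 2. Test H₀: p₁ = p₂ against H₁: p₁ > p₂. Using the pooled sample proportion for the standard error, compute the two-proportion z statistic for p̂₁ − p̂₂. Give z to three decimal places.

z = 1.307

p̂₁ = 312/332 ≈ 0.93976, p̂₂ = 181/199 ≈ 0.90955.
Pooled p̂ = (312+181)/(332+199) = 493/531 = 0.92844.
SE = √(0.0664418 × 0.00803717) = 0.02311.
z = (0.93976 − 0.90955)/0.02311 = 0.03021/0.02311 = 1.307.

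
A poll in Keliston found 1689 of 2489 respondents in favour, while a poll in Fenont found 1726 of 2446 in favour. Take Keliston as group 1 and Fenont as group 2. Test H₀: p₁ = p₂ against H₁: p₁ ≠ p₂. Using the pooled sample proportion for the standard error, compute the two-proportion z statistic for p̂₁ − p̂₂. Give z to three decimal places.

p̂₁ = 1689/2489 = 0.678586, p̂₂ = 1726/2446 = 0.705642.
Pooled p̂ = (1689+1726)/(2489+2446) = 3415/4935 = 0.691996.
SE = √(p̂(1−p̂)(1/n₁+1/n₂)) = √(0.691996·0.308004·0.000810599) = √(0.000172769) = 0.013144.
z = (0.678586 − 0.705642)/0.013144 = -0.027056/0.013144 = -2.058.
Two-sided p-value ≈ 2·Φ(−2.058) = 0.0396.

z = -2.058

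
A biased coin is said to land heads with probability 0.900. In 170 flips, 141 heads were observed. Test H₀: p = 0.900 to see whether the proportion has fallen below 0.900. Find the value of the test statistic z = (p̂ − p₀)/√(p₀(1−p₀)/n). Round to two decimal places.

p̂ = 141/170 ≈ 0.8294.
Under H₀, SE = √(0.9·0.1/170) = √(0.000529412) = 0.0230.
z = (0.8294 − 0.9)/0.0230 = -0.0706/0.0230 = -3.07.
p-value = P(Z < -3.068) ≈ 0.0011.

z = -3.07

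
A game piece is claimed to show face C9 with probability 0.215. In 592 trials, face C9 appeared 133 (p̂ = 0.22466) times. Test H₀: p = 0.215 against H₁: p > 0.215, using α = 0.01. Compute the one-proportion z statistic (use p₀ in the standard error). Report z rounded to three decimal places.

z = 0.572

p̂ = 133/592 = 0.22466.
Under H₀, SE = √(0.215·0.785/592) = √(0.000285093) = 0.01688.
z = (0.22466 − 0.215)/0.01688 = 0.00966/0.01688 = 0.572.
p-value = P(Z > 0.572) ≈ 0.2836; since p > α = 0.01, fail to reject H₀.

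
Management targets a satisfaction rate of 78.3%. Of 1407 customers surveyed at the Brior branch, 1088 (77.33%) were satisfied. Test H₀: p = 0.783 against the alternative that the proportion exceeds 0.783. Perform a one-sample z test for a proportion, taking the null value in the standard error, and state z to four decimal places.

z = -0.8848

p̂ = 1088/1407 ≈ 0.7732765.
Standard error under H₀: √(0.783×0.217/1407) = 0.0109891.
z = (0.7732765 − 0.783)/0.0109891 = -0.0097235/0.0109891 = -0.8848.
p-value = P(Z > -0.885) ≈ 0.8119.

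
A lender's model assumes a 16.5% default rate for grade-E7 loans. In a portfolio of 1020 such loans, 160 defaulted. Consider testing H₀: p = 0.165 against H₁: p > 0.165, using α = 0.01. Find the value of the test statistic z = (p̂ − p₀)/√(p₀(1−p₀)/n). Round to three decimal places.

p̂ = 160/1020 = 0.156863.
SE = √(p₀(1−p₀)/n) = √(0.13778/1020) = 0.011622.
z = (0.156863 − 0.165)/0.011622 = -0.008137/0.011622 = -0.700.
p-value = P(Z > -0.700) ≈ 0.7581, so at α = 0.01 we fail to reject H₀.

z = -0.700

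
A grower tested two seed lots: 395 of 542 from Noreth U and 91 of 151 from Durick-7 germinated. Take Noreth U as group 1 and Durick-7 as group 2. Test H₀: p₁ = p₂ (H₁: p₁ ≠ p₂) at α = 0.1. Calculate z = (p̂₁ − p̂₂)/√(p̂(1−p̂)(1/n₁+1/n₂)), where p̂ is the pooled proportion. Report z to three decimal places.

z = 2.995

p̂₁ = 395/542 = 0.72878, p̂₂ = 91/151 = 0.60265.
Pooled p̂ = (395+91)/(542+151) = 486/693 = 0.70130.
SE = √(0.209479 × 0.00846754) = 0.04212.
z = (0.72878 − 0.60265)/0.04212 = 0.12613/0.04212 = 2.995.
Two-sided p-value ≈ 2·Φ(−2.995) = 0.0027. With α = 0.1, reject H₀.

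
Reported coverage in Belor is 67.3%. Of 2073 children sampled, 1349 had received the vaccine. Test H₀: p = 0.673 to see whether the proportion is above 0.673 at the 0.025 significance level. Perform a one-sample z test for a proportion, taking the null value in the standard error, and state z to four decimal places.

p̂ = 1349/2073 ≈ 0.6507477.
Standard error under H₀: √(0.673×0.327/2073) = 0.0103034.
z = (0.6507477 − 0.673)/0.0103034 = -0.0222523/0.0103034 = -2.1597.
p-value = P(Z > -2.160) ≈ 0.9846, so at α = 0.025 we fail to reject H₀.

z = -2.1597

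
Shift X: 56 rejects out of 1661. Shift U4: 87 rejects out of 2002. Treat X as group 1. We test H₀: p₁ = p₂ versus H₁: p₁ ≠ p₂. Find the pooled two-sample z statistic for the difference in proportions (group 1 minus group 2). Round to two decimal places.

z = -1.52

p̂₁ = 56/1661 = 0.03371, p̂₂ = 87/2002 = 0.04346.
Pooled p̂ = (56+87)/(1661+2002) = 143/3663 = 0.03904.
SE = √(p̂(1−p̂)(1/n₁+1/n₂)) = √(0.03904·0.96096·0.00110155) = √(4.13245e-05) = 0.00643.
z = (0.03371 − 0.04346)/0.00643 = -0.00975/0.00643 = -1.52.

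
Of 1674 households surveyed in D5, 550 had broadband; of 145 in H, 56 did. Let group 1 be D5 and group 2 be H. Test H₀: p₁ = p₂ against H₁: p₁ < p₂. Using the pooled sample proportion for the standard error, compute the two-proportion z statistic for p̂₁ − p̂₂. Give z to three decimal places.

z = -1.413

p̂₁ = 550/1674 = 0.32855, p̂₂ = 56/145 = 0.38621.
Pooled p̂ = (550+56)/(1674+145) = 606/1819 = 0.33315.
SE = √(0.222161 × 0.00749392) = 0.04080.
z = (0.32855 − 0.38621)/0.04080 = -0.05766/0.04080 = -1.413.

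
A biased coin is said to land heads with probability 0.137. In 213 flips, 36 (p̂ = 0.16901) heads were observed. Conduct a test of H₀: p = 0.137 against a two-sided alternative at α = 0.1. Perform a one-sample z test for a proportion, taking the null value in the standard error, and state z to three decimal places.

p̂ = 36/213 = 0.16901.
SE = √(p₀(1−p₀)/n) = √(0.11823/213) = 0.02356.
z = (0.16901 − 0.137)/0.02356 = 0.03201/0.02356 = 1.359.
p-value = 2·P(Z > 1.359) ≈ 0.1742. With α = 0.1, fail to reject H₀.

z = 1.359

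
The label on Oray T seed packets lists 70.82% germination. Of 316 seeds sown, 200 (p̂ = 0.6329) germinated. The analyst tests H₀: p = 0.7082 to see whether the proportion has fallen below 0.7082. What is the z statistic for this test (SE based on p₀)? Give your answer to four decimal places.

p̂ = 200/316 = 0.632911.
Standard error under H₀: √(0.7082×0.2918/316) = 0.025573.
z = (0.632911 − 0.7082)/0.025573 = -0.075289/0.025573 = -2.9441.

z = -2.9441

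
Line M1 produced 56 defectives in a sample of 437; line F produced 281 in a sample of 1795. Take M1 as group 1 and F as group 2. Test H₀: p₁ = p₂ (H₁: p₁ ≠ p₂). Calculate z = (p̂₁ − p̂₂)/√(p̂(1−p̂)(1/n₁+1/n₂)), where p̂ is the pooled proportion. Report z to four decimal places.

p̂₁ = 56/437 = 0.128146, p̂₂ = 281/1795 = 0.156546.
Pooled p̂ = (56+281)/(437+1795) = 337/2232 = 0.150986.
SE = √(p̂(1−p̂)(1/n₁+1/n₂)) = √(0.150986·0.849014·0.00284543) = √(0.000364753) = 0.019099.
z = (0.128146 − 0.156546)/0.019099 = -0.028400/0.019099 = -1.4870.
Two-sided p-value ≈ 2·Φ(−1.487) = 0.1370.

z = -1.4870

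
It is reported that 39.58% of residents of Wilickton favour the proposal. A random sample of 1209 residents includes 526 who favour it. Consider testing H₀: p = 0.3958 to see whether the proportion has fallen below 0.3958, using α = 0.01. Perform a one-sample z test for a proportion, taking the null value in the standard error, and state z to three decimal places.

z = 2.792

p̂ = 526/1209 ≈ 0.435070.
SE = √(p₀(1−p₀)/n) = √(0.23914/1209) = 0.014064.
z = (0.435070 − 0.3958)/0.014064 = 0.039270/0.014064 = 2.792.
p-value = P(Z < 2.792) ≈ 0.9974, so at α = 0.01 we fail to reject H₀.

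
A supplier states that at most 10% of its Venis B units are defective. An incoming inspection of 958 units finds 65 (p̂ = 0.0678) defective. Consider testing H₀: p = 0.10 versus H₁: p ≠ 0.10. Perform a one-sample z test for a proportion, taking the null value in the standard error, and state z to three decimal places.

p̂ = 65/958 = 0.067850.
Standard error under H₀: √(0.1×0.9/958) = 0.009693.
z = (0.067850 − 0.1)/0.009693 = -0.032150/0.009693 = -3.317.

z = -3.317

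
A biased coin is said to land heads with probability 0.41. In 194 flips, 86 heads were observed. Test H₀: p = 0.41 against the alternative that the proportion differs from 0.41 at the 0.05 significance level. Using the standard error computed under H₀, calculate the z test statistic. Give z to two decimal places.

z = 0.94

p̂ = 86/194 = 0.4433.
SE = √(p₀(1−p₀)/n) = √(0.2419/194) = 0.0353.
z = (0.4433 − 0.41)/0.0353 = 0.0333/0.0353 = 0.94.
p-value = 2·P(Z > 0.943) ≈ 0.3457, so at α = 0.05 we fail to reject H₀.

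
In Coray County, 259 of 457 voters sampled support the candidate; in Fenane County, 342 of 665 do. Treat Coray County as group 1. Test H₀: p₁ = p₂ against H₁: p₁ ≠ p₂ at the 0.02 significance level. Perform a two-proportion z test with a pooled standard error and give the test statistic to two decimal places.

z = 1.73

p̂₁ = 259/457 = 0.5667, p̂₂ = 342/665 = 0.5143.
Pooled p̂ = (259+342)/(457+665) = 601/1122 = 0.5357.
SE = √(0.248729 × 0.00369194) = 0.0303.
z = (0.5667 − 0.5143)/0.0303 = 0.0524/0.0303 = 1.73.
Two-sided p-value ≈ 2·Φ(−1.731) = 0.0835. With α = 0.02, fail to reject H₀.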